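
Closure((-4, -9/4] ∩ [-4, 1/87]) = [-4, -9/4]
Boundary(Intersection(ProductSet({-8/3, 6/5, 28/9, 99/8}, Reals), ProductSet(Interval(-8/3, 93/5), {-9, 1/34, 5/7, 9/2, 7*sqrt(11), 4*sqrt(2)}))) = ProductSet({-8/3, 6/5, 28/9, 99/8}, {-9, 1/34, 5/7, 9/2, 7*sqrt(11), 4*sqrt(2)})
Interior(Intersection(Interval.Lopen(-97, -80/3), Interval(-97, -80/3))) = Interval.open(-97, -80/3)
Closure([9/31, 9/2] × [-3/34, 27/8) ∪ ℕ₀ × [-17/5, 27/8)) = (ℕ₀ × [-17/5, 27/8]) ∪ ([9/31, 9/2] × [-3/34, 27/8])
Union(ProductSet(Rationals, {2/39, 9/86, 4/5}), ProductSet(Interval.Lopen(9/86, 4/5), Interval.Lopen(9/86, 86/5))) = Union(ProductSet(Interval.Lopen(9/86, 4/5), Interval.Lopen(9/86, 86/5)), ProductSet(Rationals, {2/39, 9/86, 4/5}))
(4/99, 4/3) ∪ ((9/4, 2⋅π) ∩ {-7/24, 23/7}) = (4/99, 4/3) ∪ {23/7}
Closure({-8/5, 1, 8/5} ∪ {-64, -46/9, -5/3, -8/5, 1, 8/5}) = {-64, -46/9, -5/3, -8/5, 1, 8/5}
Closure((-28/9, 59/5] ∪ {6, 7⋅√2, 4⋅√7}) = [-28/9, 59/5]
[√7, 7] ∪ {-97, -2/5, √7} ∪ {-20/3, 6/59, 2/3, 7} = {-97, -20/3, -2/5, 6/59, 2/3} ∪ [√7, 7]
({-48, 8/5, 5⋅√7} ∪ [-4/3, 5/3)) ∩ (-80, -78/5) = {-48}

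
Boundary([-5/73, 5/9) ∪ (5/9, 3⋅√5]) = {-5/73, 5/9, 3⋅√5}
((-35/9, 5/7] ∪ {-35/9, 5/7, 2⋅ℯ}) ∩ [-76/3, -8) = ∅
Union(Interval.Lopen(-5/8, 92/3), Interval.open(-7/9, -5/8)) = Union(Interval.open(-7/9, -5/8), Interval.Lopen(-5/8, 92/3))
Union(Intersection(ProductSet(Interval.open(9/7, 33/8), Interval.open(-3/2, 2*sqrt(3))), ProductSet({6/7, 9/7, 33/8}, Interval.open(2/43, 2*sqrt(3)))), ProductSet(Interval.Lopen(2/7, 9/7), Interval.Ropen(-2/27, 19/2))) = ProductSet(Interval.Lopen(2/7, 9/7), Interval.Ropen(-2/27, 19/2))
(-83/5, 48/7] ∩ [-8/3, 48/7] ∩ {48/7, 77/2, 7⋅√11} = {48/7}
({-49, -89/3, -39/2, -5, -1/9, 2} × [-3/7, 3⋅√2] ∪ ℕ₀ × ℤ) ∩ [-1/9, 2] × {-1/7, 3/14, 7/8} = {-1/9, 2} × {-1/7, 3/14, 7/8}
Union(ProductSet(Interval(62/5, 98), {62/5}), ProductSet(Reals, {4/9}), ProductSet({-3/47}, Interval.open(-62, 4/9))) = Union(ProductSet({-3/47}, Interval.open(-62, 4/9)), ProductSet(Interval(62/5, 98), {62/5}), ProductSet(Reals, {4/9}))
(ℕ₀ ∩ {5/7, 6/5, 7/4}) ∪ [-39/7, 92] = [-39/7, 92]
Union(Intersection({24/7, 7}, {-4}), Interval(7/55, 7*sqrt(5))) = Interval(7/55, 7*sqrt(5))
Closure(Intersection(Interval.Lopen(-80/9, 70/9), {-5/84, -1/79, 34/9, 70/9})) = {-5/84, -1/79, 34/9, 70/9}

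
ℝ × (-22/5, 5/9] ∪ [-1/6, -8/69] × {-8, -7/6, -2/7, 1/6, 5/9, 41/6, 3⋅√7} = (ℝ × (-22/5, 5/9]) ∪ ([-1/6, -8/69] × {-8, -7/6, -2/7, 1/6, 5/9, 41/6, 3⋅√7})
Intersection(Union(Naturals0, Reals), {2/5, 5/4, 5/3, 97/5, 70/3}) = {2/5, 5/4, 5/3, 97/5, 70/3}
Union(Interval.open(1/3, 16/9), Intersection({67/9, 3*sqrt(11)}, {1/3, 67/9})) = Union({67/9}, Interval.open(1/3, 16/9))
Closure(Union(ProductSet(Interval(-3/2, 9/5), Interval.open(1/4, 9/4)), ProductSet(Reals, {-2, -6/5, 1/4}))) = Union(ProductSet(Interval(-3/2, 9/5), Interval(1/4, 9/4)), ProductSet(Reals, {-2, -6/5, 1/4}))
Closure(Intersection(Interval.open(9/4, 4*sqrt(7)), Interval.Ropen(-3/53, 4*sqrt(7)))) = Interval(9/4, 4*sqrt(7))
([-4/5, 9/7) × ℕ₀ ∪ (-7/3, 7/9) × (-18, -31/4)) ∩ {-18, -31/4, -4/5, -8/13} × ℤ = {-4/5, -8/13} × ({-17, -16, …, -8} ∪ ℕ₀)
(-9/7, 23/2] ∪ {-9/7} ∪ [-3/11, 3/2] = [-9/7, 23/2]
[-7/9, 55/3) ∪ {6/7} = [-7/9, 55/3)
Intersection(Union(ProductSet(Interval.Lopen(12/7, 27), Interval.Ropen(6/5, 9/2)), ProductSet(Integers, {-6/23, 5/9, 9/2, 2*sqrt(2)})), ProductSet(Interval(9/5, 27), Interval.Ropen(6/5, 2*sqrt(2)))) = ProductSet(Interval(9/5, 27), Interval.Ropen(6/5, 2*sqrt(2)))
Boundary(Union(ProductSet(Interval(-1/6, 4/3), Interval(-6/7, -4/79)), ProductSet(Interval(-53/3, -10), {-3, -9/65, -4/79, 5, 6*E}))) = Union(ProductSet({-1/6, 4/3}, Interval(-6/7, -4/79)), ProductSet(Interval(-53/3, -10), {-3, -9/65, -4/79, 5, 6*E}), ProductSet(Interval(-1/6, 4/3), {-6/7, -4/79}))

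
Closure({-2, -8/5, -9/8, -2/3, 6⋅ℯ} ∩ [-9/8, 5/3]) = {-9/8, -2/3}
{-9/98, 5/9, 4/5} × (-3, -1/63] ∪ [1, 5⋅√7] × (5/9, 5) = ({-9/98, 5/9, 4/5} × (-3, -1/63]) ∪ ([1, 5⋅√7] × (5/9, 5))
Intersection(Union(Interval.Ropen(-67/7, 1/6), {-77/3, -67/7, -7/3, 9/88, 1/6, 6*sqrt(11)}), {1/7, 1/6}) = {1/7, 1/6}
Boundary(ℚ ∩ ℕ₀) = ℕ₀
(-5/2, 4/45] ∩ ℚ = ℚ ∩ (-5/2, 4/45]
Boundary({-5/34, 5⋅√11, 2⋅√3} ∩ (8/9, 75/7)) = {2⋅√3}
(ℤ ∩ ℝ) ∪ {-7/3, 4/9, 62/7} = ℤ ∪ {-7/3, 4/9, 62/7}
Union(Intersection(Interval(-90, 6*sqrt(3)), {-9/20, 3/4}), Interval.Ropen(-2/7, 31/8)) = Union({-9/20}, Interval.Ropen(-2/7, 31/8))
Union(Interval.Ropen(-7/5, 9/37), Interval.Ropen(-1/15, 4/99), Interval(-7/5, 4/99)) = Interval.Ropen(-7/5, 9/37)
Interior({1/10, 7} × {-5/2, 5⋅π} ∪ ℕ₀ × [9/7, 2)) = ∅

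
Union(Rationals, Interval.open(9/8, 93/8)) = Union(Interval(9/8, 93/8), Rationals)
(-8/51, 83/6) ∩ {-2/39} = {-2/39}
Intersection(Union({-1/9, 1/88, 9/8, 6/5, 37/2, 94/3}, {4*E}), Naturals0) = EmptySet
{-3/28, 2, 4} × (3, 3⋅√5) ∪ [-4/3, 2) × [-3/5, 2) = ([-4/3, 2) × [-3/5, 2)) ∪ ({-3/28, 2, 4} × (3, 3⋅√5))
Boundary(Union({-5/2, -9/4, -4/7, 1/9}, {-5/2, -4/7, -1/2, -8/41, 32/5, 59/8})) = {-5/2, -9/4, -4/7, -1/2, -8/41, 1/9, 32/5, 59/8}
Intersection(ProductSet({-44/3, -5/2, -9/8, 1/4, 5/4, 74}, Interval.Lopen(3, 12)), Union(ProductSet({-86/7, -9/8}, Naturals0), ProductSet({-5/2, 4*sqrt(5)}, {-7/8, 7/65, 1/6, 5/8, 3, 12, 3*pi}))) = Union(ProductSet({-5/2}, {12, 3*pi}), ProductSet({-9/8}, Range(4, 13, 1)))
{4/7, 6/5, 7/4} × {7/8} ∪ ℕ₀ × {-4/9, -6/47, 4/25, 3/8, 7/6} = ({4/7, 6/5, 7/4} × {7/8}) ∪ (ℕ₀ × {-4/9, -6/47, 4/25, 3/8, 7/6})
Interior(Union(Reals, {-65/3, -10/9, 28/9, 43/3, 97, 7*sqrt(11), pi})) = Reals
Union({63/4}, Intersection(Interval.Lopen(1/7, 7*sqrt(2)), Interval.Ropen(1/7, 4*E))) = Union({63/4}, Interval.Lopen(1/7, 7*sqrt(2)))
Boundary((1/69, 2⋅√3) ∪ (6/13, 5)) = {1/69, 5}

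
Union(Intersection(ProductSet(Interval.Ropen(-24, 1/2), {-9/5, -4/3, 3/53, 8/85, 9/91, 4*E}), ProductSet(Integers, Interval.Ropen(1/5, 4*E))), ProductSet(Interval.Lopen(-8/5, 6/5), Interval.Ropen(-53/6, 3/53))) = ProductSet(Interval.Lopen(-8/5, 6/5), Interval.Ropen(-53/6, 3/53))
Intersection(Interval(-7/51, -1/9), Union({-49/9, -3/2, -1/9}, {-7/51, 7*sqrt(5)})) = {-7/51, -1/9}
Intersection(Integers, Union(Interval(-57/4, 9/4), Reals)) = Integers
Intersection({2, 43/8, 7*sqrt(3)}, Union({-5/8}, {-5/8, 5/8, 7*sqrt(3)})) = {7*sqrt(3)}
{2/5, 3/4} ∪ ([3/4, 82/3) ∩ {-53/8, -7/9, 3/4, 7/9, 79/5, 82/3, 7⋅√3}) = {2/5, 3/4, 7/9, 79/5, 7⋅√3}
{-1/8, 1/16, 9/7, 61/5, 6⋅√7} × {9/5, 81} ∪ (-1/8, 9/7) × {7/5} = ((-1/8, 9/7) × {7/5}) ∪ ({-1/8, 1/16, 9/7, 61/5, 6⋅√7} × {9/5, 81})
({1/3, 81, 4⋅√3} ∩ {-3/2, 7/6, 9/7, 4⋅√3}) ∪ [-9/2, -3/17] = [-9/2, -3/17] ∪ {4⋅√3}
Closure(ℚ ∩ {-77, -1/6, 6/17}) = {-77, -1/6, 6/17}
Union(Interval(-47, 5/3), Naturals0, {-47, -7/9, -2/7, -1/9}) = Union(Interval(-47, 5/3), Naturals0)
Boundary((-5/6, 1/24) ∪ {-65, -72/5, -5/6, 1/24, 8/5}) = {-65, -72/5, -5/6, 1/24, 8/5}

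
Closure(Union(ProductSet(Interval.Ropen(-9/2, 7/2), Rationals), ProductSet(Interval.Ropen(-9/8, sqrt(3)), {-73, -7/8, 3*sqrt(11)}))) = ProductSet(Interval(-9/2, 7/2), Reals)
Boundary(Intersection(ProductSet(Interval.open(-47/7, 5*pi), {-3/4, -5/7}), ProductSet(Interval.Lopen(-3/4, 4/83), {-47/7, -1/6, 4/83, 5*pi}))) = EmptySet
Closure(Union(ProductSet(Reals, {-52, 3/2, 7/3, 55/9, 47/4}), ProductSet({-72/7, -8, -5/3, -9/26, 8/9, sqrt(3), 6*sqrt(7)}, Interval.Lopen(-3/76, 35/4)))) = Union(ProductSet({-72/7, -8, -5/3, -9/26, 8/9, sqrt(3), 6*sqrt(7)}, Interval(-3/76, 35/4)), ProductSet(Reals, {-52, 3/2, 7/3, 55/9, 47/4}))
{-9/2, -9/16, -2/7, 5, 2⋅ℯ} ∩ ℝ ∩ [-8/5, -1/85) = {-9/16, -2/7}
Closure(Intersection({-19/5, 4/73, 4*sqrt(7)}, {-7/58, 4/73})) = {4/73}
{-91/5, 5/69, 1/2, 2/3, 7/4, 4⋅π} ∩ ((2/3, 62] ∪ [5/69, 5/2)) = {5/69, 1/2, 2/3, 7/4, 4⋅π}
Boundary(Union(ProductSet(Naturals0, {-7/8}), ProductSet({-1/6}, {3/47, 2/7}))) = Union(ProductSet({-1/6}, {3/47, 2/7}), ProductSet(Naturals0, {-7/8}))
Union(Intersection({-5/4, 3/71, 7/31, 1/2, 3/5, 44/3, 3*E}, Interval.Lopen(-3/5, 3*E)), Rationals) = Union({3*E}, Rationals)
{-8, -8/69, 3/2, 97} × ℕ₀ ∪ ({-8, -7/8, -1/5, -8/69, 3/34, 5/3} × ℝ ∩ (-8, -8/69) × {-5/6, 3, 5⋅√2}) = ({-8, -8/69, 3/2, 97} × ℕ₀) ∪ ({-7/8, -1/5} × {-5/6, 3, 5⋅√2})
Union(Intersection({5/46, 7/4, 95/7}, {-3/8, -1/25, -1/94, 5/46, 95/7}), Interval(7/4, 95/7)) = Union({5/46}, Interval(7/4, 95/7))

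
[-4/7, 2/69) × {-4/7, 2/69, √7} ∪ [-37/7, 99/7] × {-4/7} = ([-37/7, 99/7] × {-4/7}) ∪ ([-4/7, 2/69) × {-4/7, 2/69, √7})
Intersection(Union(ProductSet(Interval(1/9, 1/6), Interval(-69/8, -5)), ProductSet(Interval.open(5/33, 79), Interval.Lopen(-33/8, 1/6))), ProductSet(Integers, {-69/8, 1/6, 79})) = ProductSet(Range(1, 79, 1), {1/6})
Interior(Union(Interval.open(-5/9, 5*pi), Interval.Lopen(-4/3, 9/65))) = Interval.open(-4/3, 5*pi)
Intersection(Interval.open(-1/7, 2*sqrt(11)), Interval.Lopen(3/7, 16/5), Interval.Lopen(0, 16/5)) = Interval.Lopen(3/7, 16/5)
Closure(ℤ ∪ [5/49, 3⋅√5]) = ℤ ∪ [5/49, 3⋅√5]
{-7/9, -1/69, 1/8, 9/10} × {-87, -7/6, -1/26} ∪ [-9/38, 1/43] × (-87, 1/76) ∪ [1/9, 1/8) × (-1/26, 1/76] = ({-7/9, -1/69, 1/8, 9/10} × {-87, -7/6, -1/26}) ∪ ([-9/38, 1/43] × (-87, 1/76)) ∪ ([1/9, 1/8) × (-1/26, 1/76])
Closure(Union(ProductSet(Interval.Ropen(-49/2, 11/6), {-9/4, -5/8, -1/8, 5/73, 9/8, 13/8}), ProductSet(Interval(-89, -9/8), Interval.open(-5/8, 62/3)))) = Union(ProductSet(Interval(-89, -9/8), Interval(-5/8, 62/3)), ProductSet(Interval(-49/2, 11/6), {-9/4, -5/8, -1/8, 5/73, 9/8, 13/8}))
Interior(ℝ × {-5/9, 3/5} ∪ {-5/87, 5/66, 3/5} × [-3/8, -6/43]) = ∅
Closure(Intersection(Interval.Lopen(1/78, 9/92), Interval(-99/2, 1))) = Interval(1/78, 9/92)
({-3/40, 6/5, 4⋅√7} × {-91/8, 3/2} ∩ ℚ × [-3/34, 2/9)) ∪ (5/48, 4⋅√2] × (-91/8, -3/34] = (5/48, 4⋅√2] × (-91/8, -3/34]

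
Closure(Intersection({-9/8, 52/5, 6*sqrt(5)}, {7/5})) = EmptySet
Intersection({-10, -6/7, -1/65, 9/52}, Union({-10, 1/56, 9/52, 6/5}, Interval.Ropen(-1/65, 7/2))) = {-10, -1/65, 9/52}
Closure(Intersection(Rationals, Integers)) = Integers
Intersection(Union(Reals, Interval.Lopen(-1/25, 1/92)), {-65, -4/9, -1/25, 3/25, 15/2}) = {-65, -4/9, -1/25, 3/25, 15/2}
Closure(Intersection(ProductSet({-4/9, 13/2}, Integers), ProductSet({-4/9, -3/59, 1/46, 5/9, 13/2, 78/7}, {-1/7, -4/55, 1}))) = ProductSet({-4/9, 13/2}, {1})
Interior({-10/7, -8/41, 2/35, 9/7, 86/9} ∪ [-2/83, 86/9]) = (-2/83, 86/9)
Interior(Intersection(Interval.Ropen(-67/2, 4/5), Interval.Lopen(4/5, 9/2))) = EmptySet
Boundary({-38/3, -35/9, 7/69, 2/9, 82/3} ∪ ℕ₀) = {-38/3, -35/9, 7/69, 2/9, 82/3} ∪ ℕ₀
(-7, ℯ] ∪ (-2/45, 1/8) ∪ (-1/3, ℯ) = (-7, ℯ]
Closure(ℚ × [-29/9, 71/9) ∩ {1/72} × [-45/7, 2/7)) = {1/72} × [-29/9, 2/7]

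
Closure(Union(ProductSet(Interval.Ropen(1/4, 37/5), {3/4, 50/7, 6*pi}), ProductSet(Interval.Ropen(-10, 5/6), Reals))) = Union(ProductSet(Interval(-10, 5/6), Reals), ProductSet(Interval(1/4, 37/5), {3/4, 50/7, 6*pi}))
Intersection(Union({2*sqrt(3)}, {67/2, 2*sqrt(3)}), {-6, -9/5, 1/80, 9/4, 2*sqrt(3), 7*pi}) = {2*sqrt(3)}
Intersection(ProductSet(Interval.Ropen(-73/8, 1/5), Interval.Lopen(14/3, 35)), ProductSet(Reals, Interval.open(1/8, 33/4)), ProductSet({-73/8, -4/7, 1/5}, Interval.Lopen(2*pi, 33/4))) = ProductSet({-73/8, -4/7}, Interval.open(2*pi, 33/4))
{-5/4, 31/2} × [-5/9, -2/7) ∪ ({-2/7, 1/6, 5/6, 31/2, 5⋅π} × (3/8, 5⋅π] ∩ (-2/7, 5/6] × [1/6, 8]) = ({-5/4, 31/2} × [-5/9, -2/7)) ∪ ({1/6, 5/6} × (3/8, 8])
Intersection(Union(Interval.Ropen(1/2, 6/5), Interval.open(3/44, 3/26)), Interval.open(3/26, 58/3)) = Interval.Ropen(1/2, 6/5)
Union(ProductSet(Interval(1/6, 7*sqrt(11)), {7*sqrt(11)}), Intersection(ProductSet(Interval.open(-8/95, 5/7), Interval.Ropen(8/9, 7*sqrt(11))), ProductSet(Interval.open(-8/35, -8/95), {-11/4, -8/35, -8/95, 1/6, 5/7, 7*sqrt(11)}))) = ProductSet(Interval(1/6, 7*sqrt(11)), {7*sqrt(11)})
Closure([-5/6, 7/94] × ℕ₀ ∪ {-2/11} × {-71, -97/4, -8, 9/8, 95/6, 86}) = ([-5/6, 7/94] × ℕ₀) ∪ ({-2/11} × {-71, -97/4, -8, 9/8, 95/6, 86})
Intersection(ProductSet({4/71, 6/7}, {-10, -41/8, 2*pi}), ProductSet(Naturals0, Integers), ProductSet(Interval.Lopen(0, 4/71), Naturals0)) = EmptySet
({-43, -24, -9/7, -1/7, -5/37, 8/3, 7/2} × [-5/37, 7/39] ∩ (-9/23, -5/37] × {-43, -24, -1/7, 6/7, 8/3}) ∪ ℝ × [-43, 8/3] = ℝ × [-43, 8/3]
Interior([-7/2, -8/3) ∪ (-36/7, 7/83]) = (-36/7, 7/83)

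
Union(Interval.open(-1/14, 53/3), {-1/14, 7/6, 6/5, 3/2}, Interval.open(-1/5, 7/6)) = Interval.open(-1/5, 53/3)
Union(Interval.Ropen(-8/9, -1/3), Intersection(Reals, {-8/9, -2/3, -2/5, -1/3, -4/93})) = Union({-4/93}, Interval(-8/9, -1/3))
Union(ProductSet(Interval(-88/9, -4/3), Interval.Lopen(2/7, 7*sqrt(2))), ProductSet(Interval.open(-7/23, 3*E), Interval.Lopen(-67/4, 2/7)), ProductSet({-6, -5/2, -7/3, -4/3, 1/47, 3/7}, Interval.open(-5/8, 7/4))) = Union(ProductSet({-6, -5/2, -7/3, -4/3, 1/47, 3/7}, Interval.open(-5/8, 7/4)), ProductSet(Interval(-88/9, -4/3), Interval.Lopen(2/7, 7*sqrt(2))), ProductSet(Interval.open(-7/23, 3*E), Interval.Lopen(-67/4, 2/7)))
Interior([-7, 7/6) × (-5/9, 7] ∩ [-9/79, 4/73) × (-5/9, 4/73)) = (-9/79, 4/73) × (-5/9, 4/73)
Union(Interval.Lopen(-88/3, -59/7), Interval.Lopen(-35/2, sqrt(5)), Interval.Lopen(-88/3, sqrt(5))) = Interval.Lopen(-88/3, sqrt(5))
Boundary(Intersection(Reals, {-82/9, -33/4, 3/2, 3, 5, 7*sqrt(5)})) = {-82/9, -33/4, 3/2, 3, 5, 7*sqrt(5)}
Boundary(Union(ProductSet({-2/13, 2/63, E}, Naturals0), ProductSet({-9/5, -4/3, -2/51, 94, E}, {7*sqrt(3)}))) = Union(ProductSet({-2/13, 2/63, E}, Naturals0), ProductSet({-9/5, -4/3, -2/51, 94, E}, {7*sqrt(3)}))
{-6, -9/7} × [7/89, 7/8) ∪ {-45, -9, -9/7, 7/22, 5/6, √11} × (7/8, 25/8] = ({-6, -9/7} × [7/89, 7/8)) ∪ ({-45, -9, -9/7, 7/22, 5/6, √11} × (7/8, 25/8])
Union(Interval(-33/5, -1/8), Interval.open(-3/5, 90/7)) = Interval.Ropen(-33/5, 90/7)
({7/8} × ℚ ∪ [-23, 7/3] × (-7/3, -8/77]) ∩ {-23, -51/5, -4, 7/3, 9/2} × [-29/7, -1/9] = {-23, -51/5, -4, 7/3} × (-7/3, -1/9]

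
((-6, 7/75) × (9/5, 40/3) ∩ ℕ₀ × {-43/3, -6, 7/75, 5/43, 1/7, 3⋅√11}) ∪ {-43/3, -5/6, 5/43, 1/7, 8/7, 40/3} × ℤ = ({-43/3, -5/6, 5/43, 1/7, 8/7, 40/3} × ℤ) ∪ ({0} × {3⋅√11})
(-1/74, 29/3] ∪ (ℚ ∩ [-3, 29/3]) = [-1/74, 29/3] ∪ (ℚ ∩ [-3, 29/3])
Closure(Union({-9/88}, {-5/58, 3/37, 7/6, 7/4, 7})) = {-9/88, -5/58, 3/37, 7/6, 7/4, 7}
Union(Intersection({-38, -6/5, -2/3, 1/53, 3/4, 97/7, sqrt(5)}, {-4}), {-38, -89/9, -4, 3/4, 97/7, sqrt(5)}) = {-38, -89/9, -4, 3/4, 97/7, sqrt(5)}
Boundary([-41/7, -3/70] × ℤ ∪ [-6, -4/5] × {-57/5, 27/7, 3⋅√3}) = ([-41/7, -3/70] × ℤ) ∪ ([-6, -4/5] × {-57/5, 27/7, 3⋅√3})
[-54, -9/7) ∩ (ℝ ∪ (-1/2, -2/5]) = [-54, -9/7)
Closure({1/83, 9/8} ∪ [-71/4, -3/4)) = [-71/4, -3/4] ∪ {1/83, 9/8}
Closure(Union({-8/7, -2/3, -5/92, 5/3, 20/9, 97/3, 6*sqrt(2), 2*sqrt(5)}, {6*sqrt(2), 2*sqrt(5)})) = {-8/7, -2/3, -5/92, 5/3, 20/9, 97/3, 6*sqrt(2), 2*sqrt(5)}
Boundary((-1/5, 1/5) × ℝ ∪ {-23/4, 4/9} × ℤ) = ({-23/4, 4/9} × ℤ) ∪ ({-1/5, 1/5} × ℝ)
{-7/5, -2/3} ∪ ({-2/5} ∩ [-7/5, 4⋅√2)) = {-7/5, -2/3, -2/5}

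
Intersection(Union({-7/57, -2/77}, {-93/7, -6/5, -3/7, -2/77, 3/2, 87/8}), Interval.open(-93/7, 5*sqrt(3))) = {-6/5, -3/7, -7/57, -2/77, 3/2}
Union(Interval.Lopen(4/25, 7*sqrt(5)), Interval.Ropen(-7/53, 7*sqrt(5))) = Interval(-7/53, 7*sqrt(5))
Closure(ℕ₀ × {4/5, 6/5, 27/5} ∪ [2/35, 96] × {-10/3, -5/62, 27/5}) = (ℕ₀ × {4/5, 6/5, 27/5}) ∪ ([2/35, 96] × {-10/3, -5/62, 27/5})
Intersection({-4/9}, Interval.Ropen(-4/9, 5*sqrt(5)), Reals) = {-4/9}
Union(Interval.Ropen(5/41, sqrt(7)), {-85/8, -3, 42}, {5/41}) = Union({-85/8, -3, 42}, Interval.Ropen(5/41, sqrt(7)))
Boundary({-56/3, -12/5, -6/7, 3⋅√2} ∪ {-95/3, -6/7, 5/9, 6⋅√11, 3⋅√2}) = {-95/3, -56/3, -12/5, -6/7, 5/9, 6⋅√11, 3⋅√2}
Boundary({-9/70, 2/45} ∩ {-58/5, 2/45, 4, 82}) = {2/45}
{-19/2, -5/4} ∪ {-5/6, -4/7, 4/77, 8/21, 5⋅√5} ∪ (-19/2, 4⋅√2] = [-19/2, 4⋅√2] ∪ {5⋅√5}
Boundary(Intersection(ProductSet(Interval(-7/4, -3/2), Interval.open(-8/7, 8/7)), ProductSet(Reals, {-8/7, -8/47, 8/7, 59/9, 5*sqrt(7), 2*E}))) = ProductSet(Interval(-7/4, -3/2), {-8/47})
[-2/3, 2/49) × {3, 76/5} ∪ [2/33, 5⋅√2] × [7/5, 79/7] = ([-2/3, 2/49) × {3, 76/5}) ∪ ([2/33, 5⋅√2] × [7/5, 79/7])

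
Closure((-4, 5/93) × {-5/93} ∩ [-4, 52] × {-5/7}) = ∅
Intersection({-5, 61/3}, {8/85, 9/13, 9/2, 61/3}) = {61/3}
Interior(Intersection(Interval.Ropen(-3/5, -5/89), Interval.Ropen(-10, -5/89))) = Interval.open(-3/5, -5/89)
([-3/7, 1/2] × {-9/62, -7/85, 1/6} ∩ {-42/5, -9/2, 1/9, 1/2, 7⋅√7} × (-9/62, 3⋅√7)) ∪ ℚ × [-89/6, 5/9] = ℚ × [-89/6, 5/9]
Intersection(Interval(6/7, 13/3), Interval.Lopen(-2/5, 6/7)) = {6/7}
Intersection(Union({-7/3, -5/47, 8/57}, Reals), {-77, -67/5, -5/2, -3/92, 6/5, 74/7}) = {-77, -67/5, -5/2, -3/92, 6/5, 74/7}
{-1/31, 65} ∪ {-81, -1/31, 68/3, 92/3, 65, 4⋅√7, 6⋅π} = {-81, -1/31, 68/3, 92/3, 65, 4⋅√7, 6⋅π}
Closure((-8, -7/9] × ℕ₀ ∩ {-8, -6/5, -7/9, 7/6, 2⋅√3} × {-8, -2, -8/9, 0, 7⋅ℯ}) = {-6/5, -7/9} × {0}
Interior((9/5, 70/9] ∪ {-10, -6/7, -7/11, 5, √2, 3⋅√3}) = (9/5, 70/9)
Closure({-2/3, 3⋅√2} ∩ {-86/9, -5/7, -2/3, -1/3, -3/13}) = {-2/3}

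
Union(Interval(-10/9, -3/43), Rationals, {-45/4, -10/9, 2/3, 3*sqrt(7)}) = Union({3*sqrt(7)}, Interval(-10/9, -3/43), Rationals)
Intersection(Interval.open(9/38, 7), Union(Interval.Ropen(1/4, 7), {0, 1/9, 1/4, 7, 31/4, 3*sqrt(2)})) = Interval.Ropen(1/4, 7)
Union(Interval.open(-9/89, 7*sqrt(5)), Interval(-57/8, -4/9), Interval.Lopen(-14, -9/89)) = Interval.open(-14, 7*sqrt(5))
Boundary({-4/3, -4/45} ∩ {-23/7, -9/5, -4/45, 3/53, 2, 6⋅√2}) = {-4/45}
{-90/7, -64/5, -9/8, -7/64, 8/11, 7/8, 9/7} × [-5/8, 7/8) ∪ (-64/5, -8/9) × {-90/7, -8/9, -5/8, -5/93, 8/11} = ((-64/5, -8/9) × {-90/7, -8/9, -5/8, -5/93, 8/11}) ∪ ({-90/7, -64/5, -9/8, -7/64, 8/11, 7/8, 9/7} × [-5/8, 7/8))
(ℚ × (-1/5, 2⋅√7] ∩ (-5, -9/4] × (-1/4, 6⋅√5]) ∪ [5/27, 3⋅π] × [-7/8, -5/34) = ([5/27, 3⋅π] × [-7/8, -5/34)) ∪ ((ℚ ∩ (-5, -9/4]) × (-1/5, 2⋅√7])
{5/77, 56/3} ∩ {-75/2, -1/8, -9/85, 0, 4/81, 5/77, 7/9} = {5/77}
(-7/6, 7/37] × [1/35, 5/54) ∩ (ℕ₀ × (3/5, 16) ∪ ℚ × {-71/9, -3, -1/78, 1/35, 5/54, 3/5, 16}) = (ℚ ∩ (-7/6, 7/37]) × {1/35}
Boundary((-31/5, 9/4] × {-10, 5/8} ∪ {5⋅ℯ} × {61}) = ({5⋅ℯ} × {61}) ∪ ([-31/5, 9/4] × {-10, 5/8})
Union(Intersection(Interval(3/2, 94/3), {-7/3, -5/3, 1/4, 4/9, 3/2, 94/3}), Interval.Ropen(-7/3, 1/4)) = Union({3/2, 94/3}, Interval.Ropen(-7/3, 1/4))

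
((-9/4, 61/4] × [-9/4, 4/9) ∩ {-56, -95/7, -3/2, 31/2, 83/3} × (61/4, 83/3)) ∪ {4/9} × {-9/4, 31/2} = {4/9} × {-9/4, 31/2}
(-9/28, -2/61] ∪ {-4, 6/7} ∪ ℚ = ℚ ∪ [-9/28, -2/61]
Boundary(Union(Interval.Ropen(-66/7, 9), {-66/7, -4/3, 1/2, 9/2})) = {-66/7, 9}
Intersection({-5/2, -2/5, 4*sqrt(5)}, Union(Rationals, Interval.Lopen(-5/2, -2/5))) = {-5/2, -2/5}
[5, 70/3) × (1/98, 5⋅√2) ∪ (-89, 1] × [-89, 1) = ((-89, 1] × [-89, 1)) ∪ ([5, 70/3) × (1/98, 5⋅√2))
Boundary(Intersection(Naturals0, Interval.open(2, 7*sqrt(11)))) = Range(3, 24, 1)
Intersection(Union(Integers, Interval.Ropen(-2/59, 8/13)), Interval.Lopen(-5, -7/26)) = Range(-4, 0, 1)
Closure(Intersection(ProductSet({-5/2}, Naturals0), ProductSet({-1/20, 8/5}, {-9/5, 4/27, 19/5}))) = EmptySet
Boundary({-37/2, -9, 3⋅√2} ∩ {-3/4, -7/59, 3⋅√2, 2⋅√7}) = {3⋅√2}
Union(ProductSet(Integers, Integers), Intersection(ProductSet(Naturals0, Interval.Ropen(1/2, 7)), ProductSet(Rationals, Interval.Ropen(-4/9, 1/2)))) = ProductSet(Integers, Integers)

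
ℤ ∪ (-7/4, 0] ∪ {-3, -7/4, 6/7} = ℤ ∪ [-7/4, 0] ∪ {6/7}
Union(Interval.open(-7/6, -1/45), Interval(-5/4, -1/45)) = Interval(-5/4, -1/45)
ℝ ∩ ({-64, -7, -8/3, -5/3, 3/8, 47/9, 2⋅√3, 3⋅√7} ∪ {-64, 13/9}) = {-64, -7, -8/3, -5/3, 3/8, 13/9, 47/9, 2⋅√3, 3⋅√7}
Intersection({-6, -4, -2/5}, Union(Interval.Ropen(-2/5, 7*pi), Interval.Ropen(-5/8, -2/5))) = {-2/5}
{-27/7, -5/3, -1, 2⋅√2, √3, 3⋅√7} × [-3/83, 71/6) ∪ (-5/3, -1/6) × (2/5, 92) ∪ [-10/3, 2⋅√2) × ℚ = ([-10/3, 2⋅√2) × ℚ) ∪ ((-5/3, -1/6) × (2/5, 92)) ∪ ({-27/7, -5/3, -1, 2⋅√2, √3, 3⋅√7} × [-3/83, 71/6))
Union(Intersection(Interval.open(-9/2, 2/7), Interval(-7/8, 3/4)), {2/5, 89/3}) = Union({2/5, 89/3}, Interval.Ropen(-7/8, 2/7))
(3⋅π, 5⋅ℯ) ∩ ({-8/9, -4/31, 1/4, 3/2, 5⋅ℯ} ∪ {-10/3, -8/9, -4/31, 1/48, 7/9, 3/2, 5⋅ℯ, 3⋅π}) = ∅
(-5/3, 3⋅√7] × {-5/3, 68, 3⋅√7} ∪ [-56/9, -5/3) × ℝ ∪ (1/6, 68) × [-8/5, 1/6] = ([-56/9, -5/3) × ℝ) ∪ ((1/6, 68) × [-8/5, 1/6]) ∪ ((-5/3, 3⋅√7] × {-5/3, 68, 3⋅√7})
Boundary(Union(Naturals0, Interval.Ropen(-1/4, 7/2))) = Union(Complement(Naturals0, Interval.open(-1/4, 7/2)), {-1/4, 7/2})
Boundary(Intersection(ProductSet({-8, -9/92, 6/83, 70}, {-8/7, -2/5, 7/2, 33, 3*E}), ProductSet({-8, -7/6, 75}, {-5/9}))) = EmptySet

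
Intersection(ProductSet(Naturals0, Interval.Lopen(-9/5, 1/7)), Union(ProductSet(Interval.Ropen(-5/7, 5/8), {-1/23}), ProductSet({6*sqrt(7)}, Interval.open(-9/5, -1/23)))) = ProductSet(Range(0, 1, 1), {-1/23})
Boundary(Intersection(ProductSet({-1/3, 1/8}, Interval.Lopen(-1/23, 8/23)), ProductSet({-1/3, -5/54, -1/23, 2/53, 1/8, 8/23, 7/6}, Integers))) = ProductSet({-1/3, 1/8}, Range(0, 1, 1))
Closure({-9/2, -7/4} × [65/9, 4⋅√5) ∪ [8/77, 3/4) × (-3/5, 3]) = ({8/77, 3/4} × [-3/5, 3]) ∪ ([8/77, 3/4] × {-3/5, 3}) ∪ ([8/77, 3/4) × (-3/5, 3]) ∪ ({-9/2, -7/4} × [65/9, 4⋅√5])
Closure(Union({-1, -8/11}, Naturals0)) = Union({-1, -8/11}, Naturals0)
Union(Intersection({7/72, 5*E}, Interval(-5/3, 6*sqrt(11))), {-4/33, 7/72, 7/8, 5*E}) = {-4/33, 7/72, 7/8, 5*E}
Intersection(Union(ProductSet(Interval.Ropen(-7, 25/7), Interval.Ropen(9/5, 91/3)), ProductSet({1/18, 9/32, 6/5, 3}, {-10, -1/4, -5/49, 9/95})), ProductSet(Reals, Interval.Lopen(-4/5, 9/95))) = ProductSet({1/18, 9/32, 6/5, 3}, {-1/4, -5/49, 9/95})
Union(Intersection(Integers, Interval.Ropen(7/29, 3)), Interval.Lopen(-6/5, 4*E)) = Union(Interval.Lopen(-6/5, 4*E), Range(1, 3, 1))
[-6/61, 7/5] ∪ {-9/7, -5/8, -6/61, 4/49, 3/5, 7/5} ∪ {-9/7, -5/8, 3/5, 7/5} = {-9/7, -5/8} ∪ [-6/61, 7/5]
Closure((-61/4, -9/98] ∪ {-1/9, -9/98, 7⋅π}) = [-61/4, -9/98] ∪ {7⋅π}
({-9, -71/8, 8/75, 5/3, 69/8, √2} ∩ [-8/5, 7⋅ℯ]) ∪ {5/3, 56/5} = {8/75, 5/3, 69/8, 56/5, √2}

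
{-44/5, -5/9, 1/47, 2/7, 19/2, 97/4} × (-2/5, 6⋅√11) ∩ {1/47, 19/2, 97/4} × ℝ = {1/47, 19/2, 97/4} × (-2/5, 6⋅√11)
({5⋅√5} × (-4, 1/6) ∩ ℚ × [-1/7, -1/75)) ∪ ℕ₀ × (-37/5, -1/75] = ℕ₀ × (-37/5, -1/75]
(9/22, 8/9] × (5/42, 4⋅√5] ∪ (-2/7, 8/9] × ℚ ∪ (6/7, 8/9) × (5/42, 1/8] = ((-2/7, 8/9] × ℚ) ∪ ((9/22, 8/9] × (5/42, 4⋅√5])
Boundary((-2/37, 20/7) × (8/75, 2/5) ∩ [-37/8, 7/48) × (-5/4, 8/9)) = ({-2/37, 7/48} × [8/75, 2/5]) ∪ ([-2/37, 7/48] × {8/75, 2/5})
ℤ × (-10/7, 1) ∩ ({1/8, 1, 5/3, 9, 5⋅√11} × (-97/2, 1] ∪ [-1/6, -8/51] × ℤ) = {1, 9} × (-10/7, 1)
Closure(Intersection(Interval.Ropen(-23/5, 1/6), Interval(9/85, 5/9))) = Interval(9/85, 1/6)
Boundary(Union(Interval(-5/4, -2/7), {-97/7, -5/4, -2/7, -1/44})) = {-97/7, -5/4, -2/7, -1/44}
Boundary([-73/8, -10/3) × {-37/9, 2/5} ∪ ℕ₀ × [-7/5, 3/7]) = (ℕ₀ × [-7/5, 3/7]) ∪ ([-73/8, -10/3] × {-37/9, 2/5})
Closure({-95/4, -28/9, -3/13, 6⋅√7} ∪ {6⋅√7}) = {-95/4, -28/9, -3/13, 6⋅√7}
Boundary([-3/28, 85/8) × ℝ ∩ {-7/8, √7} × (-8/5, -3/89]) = {√7} × [-8/5, -3/89]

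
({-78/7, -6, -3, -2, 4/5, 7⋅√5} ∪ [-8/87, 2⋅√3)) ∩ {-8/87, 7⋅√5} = {-8/87, 7⋅√5}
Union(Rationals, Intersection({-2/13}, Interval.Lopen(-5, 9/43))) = Rationals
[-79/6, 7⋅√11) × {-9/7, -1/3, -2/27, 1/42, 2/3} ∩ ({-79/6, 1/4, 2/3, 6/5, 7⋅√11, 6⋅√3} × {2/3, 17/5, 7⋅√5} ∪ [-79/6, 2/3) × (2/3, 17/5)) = {-79/6, 1/4, 2/3, 6/5, 6⋅√3} × {2/3}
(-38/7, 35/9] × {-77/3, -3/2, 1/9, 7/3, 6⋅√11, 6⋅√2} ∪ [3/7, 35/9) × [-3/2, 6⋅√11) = ([3/7, 35/9) × [-3/2, 6⋅√11)) ∪ ((-38/7, 35/9] × {-77/3, -3/2, 1/9, 7/3, 6⋅√11, 6⋅√2})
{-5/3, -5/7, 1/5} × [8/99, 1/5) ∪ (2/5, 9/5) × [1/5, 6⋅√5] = ({-5/3, -5/7, 1/5} × [8/99, 1/5)) ∪ ((2/5, 9/5) × [1/5, 6⋅√5])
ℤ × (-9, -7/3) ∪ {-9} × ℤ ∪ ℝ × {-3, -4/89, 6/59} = ({-9} × ℤ) ∪ (ℝ × {-3, -4/89, 6/59}) ∪ (ℤ × (-9, -7/3))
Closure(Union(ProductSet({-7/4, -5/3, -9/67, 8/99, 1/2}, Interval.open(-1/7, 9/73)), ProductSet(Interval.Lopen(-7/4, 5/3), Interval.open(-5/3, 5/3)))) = Union(ProductSet({-7/4, 5/3}, Interval(-5/3, 5/3)), ProductSet({-7/4, -5/3, -9/67, 8/99, 1/2}, Interval.open(-1/7, 9/73)), ProductSet(Interval(-7/4, 5/3), {-5/3, 5/3}), ProductSet(Interval.Lopen(-7/4, 5/3), Interval.open(-5/3, 5/3)))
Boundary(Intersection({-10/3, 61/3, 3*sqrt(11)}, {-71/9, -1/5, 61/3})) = {61/3}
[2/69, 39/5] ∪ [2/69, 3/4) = [2/69, 39/5]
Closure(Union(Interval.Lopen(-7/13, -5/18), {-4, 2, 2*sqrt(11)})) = Union({-4, 2, 2*sqrt(11)}, Interval(-7/13, -5/18))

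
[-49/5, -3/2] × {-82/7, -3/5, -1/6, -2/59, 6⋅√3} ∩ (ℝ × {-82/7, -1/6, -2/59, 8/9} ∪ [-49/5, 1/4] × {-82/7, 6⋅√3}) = [-49/5, -3/2] × {-82/7, -1/6, -2/59, 6⋅√3}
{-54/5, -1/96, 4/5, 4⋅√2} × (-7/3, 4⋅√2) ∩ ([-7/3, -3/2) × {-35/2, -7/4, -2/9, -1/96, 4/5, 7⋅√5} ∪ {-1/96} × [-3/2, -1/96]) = {-1/96} × [-3/2, -1/96]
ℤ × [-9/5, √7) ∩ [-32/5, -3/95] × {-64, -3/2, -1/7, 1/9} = {-6, -5, …, -1} × {-3/2, -1/7, 1/9}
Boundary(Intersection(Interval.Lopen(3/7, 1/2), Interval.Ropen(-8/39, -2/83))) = EmptySet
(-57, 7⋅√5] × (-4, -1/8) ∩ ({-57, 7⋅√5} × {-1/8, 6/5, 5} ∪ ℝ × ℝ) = (-57, 7⋅√5] × (-4, -1/8)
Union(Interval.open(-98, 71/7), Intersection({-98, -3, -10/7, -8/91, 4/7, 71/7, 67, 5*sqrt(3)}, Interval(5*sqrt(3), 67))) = Union({67}, Interval.Lopen(-98, 71/7))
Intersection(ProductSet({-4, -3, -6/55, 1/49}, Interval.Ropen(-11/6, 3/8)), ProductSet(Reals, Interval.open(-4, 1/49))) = ProductSet({-4, -3, -6/55, 1/49}, Interval.Ropen(-11/6, 1/49))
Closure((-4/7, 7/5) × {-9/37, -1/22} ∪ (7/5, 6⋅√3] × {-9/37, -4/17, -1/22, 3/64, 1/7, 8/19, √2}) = ([-4/7, 7/5] × {-9/37, -1/22}) ∪ ([7/5, 6⋅√3] × {-9/37, -4/17, -1/22, 3/64, 1/7, 8/19, √2})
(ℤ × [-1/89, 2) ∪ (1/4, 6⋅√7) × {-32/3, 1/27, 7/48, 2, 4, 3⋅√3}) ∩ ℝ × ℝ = (ℤ × [-1/89, 2)) ∪ ((1/4, 6⋅√7) × {-32/3, 1/27, 7/48, 2, 4, 3⋅√3})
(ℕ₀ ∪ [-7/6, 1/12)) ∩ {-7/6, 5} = {-7/6, 5}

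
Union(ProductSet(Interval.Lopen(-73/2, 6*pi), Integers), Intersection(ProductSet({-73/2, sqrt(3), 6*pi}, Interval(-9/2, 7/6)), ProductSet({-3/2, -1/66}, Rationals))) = ProductSet(Interval.Lopen(-73/2, 6*pi), Integers)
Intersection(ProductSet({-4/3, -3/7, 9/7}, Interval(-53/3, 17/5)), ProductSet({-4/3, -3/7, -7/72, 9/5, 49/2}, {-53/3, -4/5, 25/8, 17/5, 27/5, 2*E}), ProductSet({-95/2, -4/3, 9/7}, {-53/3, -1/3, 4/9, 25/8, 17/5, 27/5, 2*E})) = ProductSet({-4/3}, {-53/3, 25/8, 17/5})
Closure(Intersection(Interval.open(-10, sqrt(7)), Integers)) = Range(-9, 3, 1)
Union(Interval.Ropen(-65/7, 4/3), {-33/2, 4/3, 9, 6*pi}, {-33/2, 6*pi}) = Union({-33/2, 9, 6*pi}, Interval(-65/7, 4/3))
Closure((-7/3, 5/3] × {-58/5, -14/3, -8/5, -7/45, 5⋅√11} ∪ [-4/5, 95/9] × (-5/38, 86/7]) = ([-4/5, 95/9] × [-5/38, 86/7]) ∪ ([-7/3, 5/3] × {-58/5, -14/3, -8/5, -7/45, 5⋅√11})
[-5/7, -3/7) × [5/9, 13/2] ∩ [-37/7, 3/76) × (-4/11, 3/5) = [-5/7, -3/7) × [5/9, 3/5)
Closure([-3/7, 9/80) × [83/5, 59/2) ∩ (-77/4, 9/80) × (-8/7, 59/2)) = ({-3/7, 9/80} × [83/5, 59/2]) ∪ ([-3/7, 9/80] × {83/5, 59/2}) ∪ ([-3/7, 9/80) × [83/5, 59/2))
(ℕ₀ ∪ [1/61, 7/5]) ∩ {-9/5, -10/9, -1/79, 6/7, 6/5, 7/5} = {6/7, 6/5, 7/5}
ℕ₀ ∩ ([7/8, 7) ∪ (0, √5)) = {1, 2, …, 6}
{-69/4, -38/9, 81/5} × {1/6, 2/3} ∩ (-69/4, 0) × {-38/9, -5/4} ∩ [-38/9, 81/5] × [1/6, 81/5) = ∅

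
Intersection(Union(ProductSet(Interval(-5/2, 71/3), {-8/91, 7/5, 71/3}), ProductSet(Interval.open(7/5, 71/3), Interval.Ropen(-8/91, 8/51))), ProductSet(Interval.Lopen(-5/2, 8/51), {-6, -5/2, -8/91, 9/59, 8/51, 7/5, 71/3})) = ProductSet(Interval.Lopen(-5/2, 8/51), {-8/91, 7/5, 71/3})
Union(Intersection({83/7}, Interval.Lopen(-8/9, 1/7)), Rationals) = Rationals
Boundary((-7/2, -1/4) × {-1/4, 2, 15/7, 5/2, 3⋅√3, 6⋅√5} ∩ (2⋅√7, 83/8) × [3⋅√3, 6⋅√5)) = ∅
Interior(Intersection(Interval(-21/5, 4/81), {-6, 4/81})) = EmptySet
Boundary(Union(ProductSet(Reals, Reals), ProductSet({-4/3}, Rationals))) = EmptySet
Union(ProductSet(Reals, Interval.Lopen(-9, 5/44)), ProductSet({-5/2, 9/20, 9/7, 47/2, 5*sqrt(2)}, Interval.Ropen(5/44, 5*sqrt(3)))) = Union(ProductSet({-5/2, 9/20, 9/7, 47/2, 5*sqrt(2)}, Interval.Ropen(5/44, 5*sqrt(3))), ProductSet(Reals, Interval.Lopen(-9, 5/44)))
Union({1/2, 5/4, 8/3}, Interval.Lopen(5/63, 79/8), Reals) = Interval(-oo, oo)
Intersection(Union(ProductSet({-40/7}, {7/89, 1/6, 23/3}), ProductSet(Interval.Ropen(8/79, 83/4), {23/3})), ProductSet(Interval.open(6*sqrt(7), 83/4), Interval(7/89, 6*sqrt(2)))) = ProductSet(Interval.open(6*sqrt(7), 83/4), {23/3})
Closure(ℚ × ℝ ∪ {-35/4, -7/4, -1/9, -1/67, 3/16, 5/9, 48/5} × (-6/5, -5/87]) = ℝ × ℝ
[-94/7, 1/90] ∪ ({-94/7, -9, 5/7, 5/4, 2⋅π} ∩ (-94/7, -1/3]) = [-94/7, 1/90]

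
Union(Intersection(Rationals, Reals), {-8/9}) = Rationals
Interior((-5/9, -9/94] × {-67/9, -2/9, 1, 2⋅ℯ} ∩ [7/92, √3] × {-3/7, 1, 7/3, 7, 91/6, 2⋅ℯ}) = ∅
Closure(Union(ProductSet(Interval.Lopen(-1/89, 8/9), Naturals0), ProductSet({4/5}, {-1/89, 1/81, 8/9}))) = Union(ProductSet({4/5}, {-1/89, 1/81, 8/9}), ProductSet(Interval(-1/89, 8/9), Naturals0))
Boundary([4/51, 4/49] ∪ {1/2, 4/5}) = {4/51, 4/49, 1/2, 4/5}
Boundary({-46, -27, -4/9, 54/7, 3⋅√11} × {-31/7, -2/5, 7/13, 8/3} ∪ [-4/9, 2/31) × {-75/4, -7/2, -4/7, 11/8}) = ([-4/9, 2/31] × {-75/4, -7/2, -4/7, 11/8}) ∪ ({-46, -27, -4/9, 54/7, 3⋅√11} × {-31/7, -2/5, 7/13, 8/3})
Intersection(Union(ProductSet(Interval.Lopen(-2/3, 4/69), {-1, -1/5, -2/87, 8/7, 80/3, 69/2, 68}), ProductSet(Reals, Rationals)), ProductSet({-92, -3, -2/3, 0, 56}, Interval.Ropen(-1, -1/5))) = ProductSet({-92, -3, -2/3, 0, 56}, Intersection(Interval.Ropen(-1, -1/5), Rationals))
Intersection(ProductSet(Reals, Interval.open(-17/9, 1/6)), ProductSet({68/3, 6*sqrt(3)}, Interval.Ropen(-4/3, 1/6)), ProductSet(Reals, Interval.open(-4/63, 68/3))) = ProductSet({68/3, 6*sqrt(3)}, Interval.open(-4/63, 1/6))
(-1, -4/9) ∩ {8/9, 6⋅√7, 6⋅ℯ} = ∅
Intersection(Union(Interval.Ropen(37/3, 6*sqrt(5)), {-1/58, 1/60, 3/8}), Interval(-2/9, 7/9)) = {-1/58, 1/60, 3/8}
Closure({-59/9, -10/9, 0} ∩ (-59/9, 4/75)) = {-10/9, 0}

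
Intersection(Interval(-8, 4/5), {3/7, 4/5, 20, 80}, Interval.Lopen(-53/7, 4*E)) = {3/7, 4/5}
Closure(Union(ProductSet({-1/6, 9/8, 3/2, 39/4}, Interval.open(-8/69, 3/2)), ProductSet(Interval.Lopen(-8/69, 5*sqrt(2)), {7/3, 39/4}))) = Union(ProductSet({-1/6, 9/8, 3/2, 39/4}, Interval(-8/69, 3/2)), ProductSet(Interval(-8/69, 5*sqrt(2)), {7/3, 39/4}))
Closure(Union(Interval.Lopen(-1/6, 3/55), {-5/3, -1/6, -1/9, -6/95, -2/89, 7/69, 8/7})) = Union({-5/3, 7/69, 8/7}, Interval(-1/6, 3/55))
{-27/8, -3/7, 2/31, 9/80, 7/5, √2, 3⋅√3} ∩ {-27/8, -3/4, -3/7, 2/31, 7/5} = {-27/8, -3/7, 2/31, 7/5}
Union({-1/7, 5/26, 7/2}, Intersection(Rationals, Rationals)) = Rationals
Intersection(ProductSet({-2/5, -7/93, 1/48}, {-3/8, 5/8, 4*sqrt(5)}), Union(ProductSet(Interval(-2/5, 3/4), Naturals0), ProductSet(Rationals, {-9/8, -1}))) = EmptySet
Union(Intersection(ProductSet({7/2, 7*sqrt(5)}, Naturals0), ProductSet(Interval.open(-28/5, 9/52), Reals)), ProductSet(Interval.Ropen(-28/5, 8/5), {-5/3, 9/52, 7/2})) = ProductSet(Interval.Ropen(-28/5, 8/5), {-5/3, 9/52, 7/2})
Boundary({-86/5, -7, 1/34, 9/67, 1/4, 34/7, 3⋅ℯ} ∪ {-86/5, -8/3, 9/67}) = {-86/5, -7, -8/3, 1/34, 9/67, 1/4, 34/7, 3⋅ℯ}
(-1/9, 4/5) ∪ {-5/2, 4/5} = {-5/2} ∪ (-1/9, 4/5]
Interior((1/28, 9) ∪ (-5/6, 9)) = (-5/6, 9)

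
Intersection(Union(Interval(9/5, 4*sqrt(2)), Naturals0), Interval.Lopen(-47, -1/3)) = EmptySet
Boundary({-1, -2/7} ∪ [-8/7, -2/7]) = {-8/7, -2/7}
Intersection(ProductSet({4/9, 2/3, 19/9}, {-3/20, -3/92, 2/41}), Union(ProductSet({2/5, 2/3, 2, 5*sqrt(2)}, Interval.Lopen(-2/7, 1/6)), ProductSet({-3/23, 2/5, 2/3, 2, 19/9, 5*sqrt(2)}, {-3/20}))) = Union(ProductSet({2/3}, {-3/20, -3/92, 2/41}), ProductSet({2/3, 19/9}, {-3/20}))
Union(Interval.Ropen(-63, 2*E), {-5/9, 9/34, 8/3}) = Interval.Ropen(-63, 2*E)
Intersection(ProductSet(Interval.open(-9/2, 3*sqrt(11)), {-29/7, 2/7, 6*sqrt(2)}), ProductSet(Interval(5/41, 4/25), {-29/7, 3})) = ProductSet(Interval(5/41, 4/25), {-29/7})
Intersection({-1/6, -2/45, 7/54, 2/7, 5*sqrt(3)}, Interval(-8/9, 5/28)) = {-1/6, -2/45, 7/54}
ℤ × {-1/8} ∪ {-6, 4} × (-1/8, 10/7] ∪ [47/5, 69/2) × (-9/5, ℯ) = (ℤ × {-1/8}) ∪ ({-6, 4} × (-1/8, 10/7]) ∪ ([47/5, 69/2) × (-9/5, ℯ))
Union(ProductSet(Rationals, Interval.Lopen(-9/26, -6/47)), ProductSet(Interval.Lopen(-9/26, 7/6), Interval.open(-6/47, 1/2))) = Union(ProductSet(Interval.Lopen(-9/26, 7/6), Interval.open(-6/47, 1/2)), ProductSet(Rationals, Interval.Lopen(-9/26, -6/47)))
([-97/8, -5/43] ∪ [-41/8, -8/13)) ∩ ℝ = [-97/8, -5/43]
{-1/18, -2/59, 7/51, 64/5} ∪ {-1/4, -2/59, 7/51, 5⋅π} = {-1/4, -1/18, -2/59, 7/51, 64/5, 5⋅π}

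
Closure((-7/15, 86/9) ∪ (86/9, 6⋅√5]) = [-7/15, 6⋅√5]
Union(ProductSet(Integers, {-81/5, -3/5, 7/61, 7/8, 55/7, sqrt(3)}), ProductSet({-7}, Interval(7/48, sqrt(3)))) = Union(ProductSet({-7}, Interval(7/48, sqrt(3))), ProductSet(Integers, {-81/5, -3/5, 7/61, 7/8, 55/7, sqrt(3)}))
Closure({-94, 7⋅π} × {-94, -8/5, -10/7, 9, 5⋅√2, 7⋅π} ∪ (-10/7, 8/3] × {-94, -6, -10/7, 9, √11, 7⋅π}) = ([-10/7, 8/3] × {-94, -6, -10/7, 9, √11, 7⋅π}) ∪ ({-94, 7⋅π} × {-94, -8/5, -10/7, 9, 5⋅√2, 7⋅π})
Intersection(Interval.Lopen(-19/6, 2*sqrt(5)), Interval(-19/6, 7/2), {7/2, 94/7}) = {7/2}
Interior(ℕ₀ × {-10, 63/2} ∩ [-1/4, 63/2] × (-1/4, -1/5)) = ∅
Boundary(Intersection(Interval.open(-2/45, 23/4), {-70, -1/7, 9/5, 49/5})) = {9/5}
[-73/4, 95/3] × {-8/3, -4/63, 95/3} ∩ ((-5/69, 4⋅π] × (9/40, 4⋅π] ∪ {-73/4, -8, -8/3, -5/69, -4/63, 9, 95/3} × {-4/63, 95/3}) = {-73/4, -8, -8/3, -5/69, -4/63, 9, 95/3} × {-4/63, 95/3}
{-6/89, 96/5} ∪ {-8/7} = {-8/7, -6/89, 96/5}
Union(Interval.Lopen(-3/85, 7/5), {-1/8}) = Union({-1/8}, Interval.Lopen(-3/85, 7/5))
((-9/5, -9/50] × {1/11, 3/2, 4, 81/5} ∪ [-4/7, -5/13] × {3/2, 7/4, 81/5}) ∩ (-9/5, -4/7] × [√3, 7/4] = {-4/7} × {7/4}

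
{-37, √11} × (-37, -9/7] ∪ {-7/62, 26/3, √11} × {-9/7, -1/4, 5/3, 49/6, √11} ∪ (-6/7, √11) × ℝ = ((-6/7, √11) × ℝ) ∪ ({-37, √11} × (-37, -9/7]) ∪ ({-7/62, 26/3, √11} × {-9/7, -1/4, 5/3, 49/6, √11})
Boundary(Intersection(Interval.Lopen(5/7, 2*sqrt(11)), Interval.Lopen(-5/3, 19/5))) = {5/7, 19/5}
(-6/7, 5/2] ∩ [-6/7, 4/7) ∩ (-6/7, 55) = (-6/7, 4/7)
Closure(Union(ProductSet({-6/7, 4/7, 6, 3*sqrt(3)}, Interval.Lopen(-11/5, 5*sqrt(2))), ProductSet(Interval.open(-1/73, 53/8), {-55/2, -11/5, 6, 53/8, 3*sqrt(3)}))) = Union(ProductSet({-6/7, 4/7, 6, 3*sqrt(3)}, Interval(-11/5, 5*sqrt(2))), ProductSet(Interval(-1/73, 53/8), {-55/2, -11/5, 6, 53/8, 3*sqrt(3)}))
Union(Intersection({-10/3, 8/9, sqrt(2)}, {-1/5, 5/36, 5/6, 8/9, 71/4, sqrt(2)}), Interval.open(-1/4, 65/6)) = Interval.open(-1/4, 65/6)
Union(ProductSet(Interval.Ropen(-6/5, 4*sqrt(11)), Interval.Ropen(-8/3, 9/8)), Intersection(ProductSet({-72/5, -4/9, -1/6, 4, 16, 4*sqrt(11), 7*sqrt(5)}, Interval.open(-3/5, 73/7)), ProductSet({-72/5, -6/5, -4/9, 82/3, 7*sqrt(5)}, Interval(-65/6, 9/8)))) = Union(ProductSet({-72/5, -4/9, 7*sqrt(5)}, Interval.Lopen(-3/5, 9/8)), ProductSet(Interval.Ropen(-6/5, 4*sqrt(11)), Interval.Ropen(-8/3, 9/8)))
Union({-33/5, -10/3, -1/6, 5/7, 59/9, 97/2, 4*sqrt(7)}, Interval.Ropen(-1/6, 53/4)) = Union({-33/5, -10/3, 97/2}, Interval.Ropen(-1/6, 53/4))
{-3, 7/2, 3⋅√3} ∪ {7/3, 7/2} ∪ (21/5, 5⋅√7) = {-3, 7/3, 7/2} ∪ (21/5, 5⋅√7)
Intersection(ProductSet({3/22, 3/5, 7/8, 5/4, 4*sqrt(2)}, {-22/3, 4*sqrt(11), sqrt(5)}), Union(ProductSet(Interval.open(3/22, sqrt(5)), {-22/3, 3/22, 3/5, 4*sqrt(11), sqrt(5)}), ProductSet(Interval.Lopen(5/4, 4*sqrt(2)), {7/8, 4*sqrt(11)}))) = Union(ProductSet({4*sqrt(2)}, {4*sqrt(11)}), ProductSet({3/5, 7/8, 5/4}, {-22/3, 4*sqrt(11), sqrt(5)}))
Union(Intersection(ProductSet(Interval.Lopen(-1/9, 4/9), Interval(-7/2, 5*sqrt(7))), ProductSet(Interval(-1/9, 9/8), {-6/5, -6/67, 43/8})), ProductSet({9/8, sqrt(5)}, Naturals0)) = Union(ProductSet({9/8, sqrt(5)}, Naturals0), ProductSet(Interval.Lopen(-1/9, 4/9), {-6/5, -6/67, 43/8}))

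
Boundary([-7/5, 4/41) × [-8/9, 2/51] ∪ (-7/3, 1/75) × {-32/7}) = ([-7/3, 1/75] × {-32/7}) ∪ ({-7/5, 4/41} × [-8/9, 2/51]) ∪ ([-7/5, 4/41] × {-8/9, 2/51})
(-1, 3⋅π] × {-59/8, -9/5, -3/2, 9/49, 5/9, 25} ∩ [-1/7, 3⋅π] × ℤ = [-1/7, 3⋅π] × {25}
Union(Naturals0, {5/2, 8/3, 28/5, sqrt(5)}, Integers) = Union({5/2, 8/3, 28/5, sqrt(5)}, Integers)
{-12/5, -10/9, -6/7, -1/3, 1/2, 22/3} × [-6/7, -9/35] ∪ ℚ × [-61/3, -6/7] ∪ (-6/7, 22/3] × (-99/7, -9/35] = (ℚ × [-61/3, -6/7]) ∪ ((-6/7, 22/3] × (-99/7, -9/35]) ∪ ({-12/5, -10/9, -6/7, -1/3, 1/2, 22/3} × [-6/7, -9/35])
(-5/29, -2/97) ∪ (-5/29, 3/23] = (-5/29, 3/23]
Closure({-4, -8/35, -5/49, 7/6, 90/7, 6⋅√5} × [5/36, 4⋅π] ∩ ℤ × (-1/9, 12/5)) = {-4} × [5/36, 12/5]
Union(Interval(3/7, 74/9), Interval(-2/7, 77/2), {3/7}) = Interval(-2/7, 77/2)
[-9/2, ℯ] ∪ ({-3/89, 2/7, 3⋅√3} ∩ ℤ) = [-9/2, ℯ]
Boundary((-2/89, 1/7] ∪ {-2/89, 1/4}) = {-2/89, 1/7, 1/4}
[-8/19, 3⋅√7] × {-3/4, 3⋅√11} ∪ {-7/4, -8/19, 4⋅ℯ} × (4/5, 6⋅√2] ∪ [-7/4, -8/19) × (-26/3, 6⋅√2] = ([-7/4, -8/19) × (-26/3, 6⋅√2]) ∪ ({-7/4, -8/19, 4⋅ℯ} × (4/5, 6⋅√2]) ∪ ([-8/19, 3⋅√7] × {-3/4, 3⋅√11})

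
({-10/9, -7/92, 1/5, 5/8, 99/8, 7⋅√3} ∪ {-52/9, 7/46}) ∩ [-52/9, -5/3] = {-52/9}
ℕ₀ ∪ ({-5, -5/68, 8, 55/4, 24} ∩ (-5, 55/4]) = {-5/68, 55/4} ∪ ℕ₀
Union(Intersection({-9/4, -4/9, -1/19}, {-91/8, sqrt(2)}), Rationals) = Rationals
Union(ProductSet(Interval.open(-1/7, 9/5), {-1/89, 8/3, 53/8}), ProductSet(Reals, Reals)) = ProductSet(Reals, Reals)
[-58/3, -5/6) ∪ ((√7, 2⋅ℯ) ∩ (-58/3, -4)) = [-58/3, -5/6)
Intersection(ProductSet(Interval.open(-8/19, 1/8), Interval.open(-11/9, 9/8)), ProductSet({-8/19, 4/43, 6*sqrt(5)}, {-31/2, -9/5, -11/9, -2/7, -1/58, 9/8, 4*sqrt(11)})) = ProductSet({4/43}, {-2/7, -1/58})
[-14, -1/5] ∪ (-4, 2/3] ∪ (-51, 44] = (-51, 44]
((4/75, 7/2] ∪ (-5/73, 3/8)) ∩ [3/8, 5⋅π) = [3/8, 7/2]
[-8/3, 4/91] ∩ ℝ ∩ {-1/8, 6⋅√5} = {-1/8}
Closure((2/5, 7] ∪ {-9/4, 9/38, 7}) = {-9/4, 9/38} ∪ [2/5, 7]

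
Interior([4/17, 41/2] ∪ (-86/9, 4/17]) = (-86/9, 41/2)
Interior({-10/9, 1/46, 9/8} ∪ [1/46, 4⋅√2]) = (1/46, 4⋅√2)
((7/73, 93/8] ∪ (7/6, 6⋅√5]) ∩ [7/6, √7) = [7/6, √7)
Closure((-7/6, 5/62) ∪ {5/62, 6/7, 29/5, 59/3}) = [-7/6, 5/62] ∪ {6/7, 29/5, 59/3}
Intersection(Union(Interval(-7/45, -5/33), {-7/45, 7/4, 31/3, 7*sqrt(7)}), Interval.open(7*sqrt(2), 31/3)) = EmptySet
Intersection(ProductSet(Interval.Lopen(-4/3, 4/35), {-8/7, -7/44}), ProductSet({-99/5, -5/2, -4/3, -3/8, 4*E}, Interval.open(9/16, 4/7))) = EmptySet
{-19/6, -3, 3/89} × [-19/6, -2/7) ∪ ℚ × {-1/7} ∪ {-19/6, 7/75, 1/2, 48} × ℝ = (ℚ × {-1/7}) ∪ ({-19/6, 7/75, 1/2, 48} × ℝ) ∪ ({-19/6, -3, 3/89} × [-19/6, -2/7))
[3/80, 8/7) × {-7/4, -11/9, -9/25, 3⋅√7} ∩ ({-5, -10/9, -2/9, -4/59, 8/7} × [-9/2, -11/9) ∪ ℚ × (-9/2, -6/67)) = (ℚ ∩ [3/80, 8/7)) × {-7/4, -11/9, -9/25}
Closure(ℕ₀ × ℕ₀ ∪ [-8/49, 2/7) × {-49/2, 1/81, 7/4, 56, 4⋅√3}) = (ℕ₀ × ℕ₀) ∪ ([-8/49, 2/7] × {-49/2, 1/81, 7/4, 56, 4⋅√3})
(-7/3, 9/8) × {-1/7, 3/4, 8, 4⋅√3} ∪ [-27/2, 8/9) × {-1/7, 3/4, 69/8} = ([-27/2, 8/9) × {-1/7, 3/4, 69/8}) ∪ ((-7/3, 9/8) × {-1/7, 3/4, 8, 4⋅√3})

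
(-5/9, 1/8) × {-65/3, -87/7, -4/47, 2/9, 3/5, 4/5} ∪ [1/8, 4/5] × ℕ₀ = ([1/8, 4/5] × ℕ₀) ∪ ((-5/9, 1/8) × {-65/3, -87/7, -4/47, 2/9, 3/5, 4/5})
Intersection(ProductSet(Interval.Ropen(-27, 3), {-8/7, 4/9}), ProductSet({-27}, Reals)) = ProductSet({-27}, {-8/7, 4/9})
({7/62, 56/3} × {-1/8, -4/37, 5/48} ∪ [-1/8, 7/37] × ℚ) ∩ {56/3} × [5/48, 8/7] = {56/3} × {5/48}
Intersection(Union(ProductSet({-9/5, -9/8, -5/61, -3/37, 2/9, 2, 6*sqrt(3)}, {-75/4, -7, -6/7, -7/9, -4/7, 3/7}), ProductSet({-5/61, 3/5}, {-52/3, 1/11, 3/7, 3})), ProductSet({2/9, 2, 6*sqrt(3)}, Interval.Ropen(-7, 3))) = ProductSet({2/9, 2, 6*sqrt(3)}, {-7, -6/7, -7/9, -4/7, 3/7})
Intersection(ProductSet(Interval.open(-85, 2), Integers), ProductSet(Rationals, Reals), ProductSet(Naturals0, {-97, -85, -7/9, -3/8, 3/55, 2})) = ProductSet(Range(0, 2, 1), {-97, -85, 2})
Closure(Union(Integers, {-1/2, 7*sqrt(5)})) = Union({-1/2, 7*sqrt(5)}, Integers)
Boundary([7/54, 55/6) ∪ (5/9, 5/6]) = {7/54, 55/6}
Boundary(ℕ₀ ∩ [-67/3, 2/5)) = {0}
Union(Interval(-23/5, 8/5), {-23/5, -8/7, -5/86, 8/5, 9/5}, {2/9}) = Union({9/5}, Interval(-23/5, 8/5))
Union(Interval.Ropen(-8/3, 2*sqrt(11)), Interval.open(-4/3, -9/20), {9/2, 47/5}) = Union({47/5}, Interval.Ropen(-8/3, 2*sqrt(11)))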